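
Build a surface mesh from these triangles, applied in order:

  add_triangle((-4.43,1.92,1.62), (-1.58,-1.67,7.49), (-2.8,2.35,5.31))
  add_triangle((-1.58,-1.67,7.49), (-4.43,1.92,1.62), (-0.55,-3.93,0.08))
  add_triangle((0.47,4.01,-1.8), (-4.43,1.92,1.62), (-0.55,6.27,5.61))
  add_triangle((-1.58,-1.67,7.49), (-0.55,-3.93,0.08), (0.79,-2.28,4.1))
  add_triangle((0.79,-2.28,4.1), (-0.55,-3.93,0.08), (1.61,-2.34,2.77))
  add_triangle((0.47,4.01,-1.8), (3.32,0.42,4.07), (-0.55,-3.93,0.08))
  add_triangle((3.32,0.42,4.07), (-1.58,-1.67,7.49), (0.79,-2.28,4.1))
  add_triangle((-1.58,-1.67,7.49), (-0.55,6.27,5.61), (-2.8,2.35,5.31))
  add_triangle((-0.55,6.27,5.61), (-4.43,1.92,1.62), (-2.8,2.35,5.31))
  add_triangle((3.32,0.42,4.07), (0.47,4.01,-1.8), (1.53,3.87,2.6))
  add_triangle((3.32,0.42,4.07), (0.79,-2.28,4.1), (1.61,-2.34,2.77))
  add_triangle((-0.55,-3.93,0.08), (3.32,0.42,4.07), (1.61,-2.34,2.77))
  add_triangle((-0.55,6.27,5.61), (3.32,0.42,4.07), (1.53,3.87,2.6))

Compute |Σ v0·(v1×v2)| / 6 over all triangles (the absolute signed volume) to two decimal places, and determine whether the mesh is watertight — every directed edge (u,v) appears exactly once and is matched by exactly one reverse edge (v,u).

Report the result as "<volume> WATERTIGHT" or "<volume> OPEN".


Per-triangle v0·(v1×v2)/6:
  t1: +13.2518
  t2: +21.4840
  t3: +24.0782
  t4: +8.9909
  t5: +3.1665
  t6: +3.4270
  t7: +9.8669
  t8: +18.5658
  t9: +14.5489
  t10: +6.4173
  t11: +3.3590
  t12: +0.6394
  t13: +10.2430
Σ = +138.0387 → |volume| = 138.04

Directed edges: 39 total; 9 unmatched, e.g. (-4.43,1.92,1.62)→(-0.55,-3.93,0.08) → open.

138.04 OPEN


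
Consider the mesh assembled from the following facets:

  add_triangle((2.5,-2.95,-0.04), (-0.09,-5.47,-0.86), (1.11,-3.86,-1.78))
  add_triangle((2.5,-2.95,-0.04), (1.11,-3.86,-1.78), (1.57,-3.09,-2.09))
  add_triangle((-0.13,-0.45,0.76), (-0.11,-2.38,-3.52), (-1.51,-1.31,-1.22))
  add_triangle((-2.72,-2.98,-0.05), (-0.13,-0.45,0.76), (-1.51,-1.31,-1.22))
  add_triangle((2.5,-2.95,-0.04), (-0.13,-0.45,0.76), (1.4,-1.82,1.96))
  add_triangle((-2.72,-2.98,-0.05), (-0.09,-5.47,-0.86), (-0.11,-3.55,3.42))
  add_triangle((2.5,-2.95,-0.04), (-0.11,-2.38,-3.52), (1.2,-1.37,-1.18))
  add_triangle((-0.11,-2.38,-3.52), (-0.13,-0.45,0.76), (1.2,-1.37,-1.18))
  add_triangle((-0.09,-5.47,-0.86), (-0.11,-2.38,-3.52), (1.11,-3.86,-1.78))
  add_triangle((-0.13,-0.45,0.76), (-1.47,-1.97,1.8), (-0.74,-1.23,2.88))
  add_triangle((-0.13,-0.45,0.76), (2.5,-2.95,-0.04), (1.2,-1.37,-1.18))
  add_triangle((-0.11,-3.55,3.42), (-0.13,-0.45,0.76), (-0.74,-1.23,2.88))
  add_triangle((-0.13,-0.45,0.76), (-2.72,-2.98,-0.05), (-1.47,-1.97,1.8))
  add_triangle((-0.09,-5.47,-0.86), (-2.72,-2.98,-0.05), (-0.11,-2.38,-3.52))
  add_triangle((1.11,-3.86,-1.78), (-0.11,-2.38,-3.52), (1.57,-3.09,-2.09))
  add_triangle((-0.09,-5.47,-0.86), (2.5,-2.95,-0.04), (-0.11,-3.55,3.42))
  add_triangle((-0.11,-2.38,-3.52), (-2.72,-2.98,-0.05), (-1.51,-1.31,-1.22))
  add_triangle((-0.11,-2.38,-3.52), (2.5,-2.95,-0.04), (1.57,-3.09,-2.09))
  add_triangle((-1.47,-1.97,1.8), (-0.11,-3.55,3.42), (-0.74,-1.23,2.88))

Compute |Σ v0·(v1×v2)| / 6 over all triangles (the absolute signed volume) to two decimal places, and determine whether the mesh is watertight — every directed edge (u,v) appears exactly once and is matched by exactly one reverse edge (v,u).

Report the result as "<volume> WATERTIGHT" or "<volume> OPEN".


Per-triangle v0·(v1×v2)/6:
  t1: +3.1791
  t2: +1.2855
  t3: -0.7885
  t4: -0.0472
  t5: -0.4454
  t6: +9.6672
  t7: +1.2814
  t8: -0.7510
  t9: +3.4413
  t10: -0.0983
  t11: -0.2773
  t12: +0.0192
  t13: -0.1305
  t14: +7.6872
  t15: +1.4019
  t16: +9.2628
  t17: +1.7704
  t18: -0.3436
  t19: +1.4537
Σ = +37.5678 → |volume| = 37.57

Directed edges: 57 total; 7 unmatched, e.g. (-0.13,-0.45,0.76)→(1.4,-1.82,1.96) → open.

37.57 OPEN


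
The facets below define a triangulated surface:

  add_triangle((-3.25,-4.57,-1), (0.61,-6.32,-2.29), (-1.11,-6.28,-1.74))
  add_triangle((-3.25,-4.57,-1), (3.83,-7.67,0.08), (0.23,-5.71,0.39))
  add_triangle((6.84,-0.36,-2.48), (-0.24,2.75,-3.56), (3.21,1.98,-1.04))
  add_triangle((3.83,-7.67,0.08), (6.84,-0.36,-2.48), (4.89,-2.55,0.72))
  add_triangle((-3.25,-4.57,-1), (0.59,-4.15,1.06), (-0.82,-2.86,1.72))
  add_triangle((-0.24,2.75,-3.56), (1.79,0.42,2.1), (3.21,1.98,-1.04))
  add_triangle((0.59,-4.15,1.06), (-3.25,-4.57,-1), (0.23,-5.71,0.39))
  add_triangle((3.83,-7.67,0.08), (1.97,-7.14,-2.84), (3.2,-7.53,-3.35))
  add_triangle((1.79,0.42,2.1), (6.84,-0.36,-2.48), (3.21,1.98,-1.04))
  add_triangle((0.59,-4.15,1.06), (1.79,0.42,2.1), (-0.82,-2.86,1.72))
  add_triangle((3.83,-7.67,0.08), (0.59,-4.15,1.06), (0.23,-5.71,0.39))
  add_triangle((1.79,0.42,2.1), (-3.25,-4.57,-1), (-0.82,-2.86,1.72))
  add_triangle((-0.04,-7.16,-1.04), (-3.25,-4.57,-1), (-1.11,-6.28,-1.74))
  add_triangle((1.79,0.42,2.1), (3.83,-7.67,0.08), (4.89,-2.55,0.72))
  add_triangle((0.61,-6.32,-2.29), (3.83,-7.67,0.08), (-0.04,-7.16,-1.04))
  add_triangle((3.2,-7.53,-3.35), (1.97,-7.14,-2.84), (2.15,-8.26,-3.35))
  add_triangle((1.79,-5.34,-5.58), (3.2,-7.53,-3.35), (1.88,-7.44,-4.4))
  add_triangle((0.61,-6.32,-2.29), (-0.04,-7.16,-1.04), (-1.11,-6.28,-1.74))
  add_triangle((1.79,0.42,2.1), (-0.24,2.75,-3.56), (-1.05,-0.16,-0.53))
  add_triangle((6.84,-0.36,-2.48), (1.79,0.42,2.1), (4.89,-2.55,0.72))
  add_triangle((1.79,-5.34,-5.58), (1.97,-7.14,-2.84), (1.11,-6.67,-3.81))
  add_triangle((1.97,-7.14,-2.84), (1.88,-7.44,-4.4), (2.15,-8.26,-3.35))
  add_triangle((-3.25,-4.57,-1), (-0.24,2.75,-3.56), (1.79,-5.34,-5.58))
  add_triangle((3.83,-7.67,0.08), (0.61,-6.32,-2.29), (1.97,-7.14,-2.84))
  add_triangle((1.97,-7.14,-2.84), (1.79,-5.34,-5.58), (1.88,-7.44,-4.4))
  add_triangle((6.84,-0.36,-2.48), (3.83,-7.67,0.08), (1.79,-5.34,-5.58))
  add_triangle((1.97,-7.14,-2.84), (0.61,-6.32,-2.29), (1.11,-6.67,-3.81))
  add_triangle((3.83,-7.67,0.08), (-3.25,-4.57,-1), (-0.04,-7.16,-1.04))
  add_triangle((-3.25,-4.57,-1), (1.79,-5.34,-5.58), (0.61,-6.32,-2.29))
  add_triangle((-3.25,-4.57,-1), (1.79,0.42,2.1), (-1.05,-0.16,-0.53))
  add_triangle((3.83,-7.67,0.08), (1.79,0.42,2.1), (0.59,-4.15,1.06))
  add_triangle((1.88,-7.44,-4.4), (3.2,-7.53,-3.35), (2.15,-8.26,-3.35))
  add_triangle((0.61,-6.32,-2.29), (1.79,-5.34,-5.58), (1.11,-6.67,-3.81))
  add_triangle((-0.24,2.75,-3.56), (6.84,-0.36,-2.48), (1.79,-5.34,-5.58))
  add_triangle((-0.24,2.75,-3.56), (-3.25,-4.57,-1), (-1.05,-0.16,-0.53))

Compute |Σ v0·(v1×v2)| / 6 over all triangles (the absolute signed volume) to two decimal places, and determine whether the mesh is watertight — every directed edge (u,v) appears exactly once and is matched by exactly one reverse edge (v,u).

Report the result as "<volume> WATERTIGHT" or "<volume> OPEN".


Per-triangle v0·(v1×v2)/6:
  t1: +0.8964
  t2: +5.8474
  t3: +9.3210
  t4: +17.3868
  t5: +4.5077
  t6: +2.8237
  t7: +2.0098
  t8: +4.9054
  t9: +6.6619
  t10: +3.1386
  t11: +2.7807
  t12: -0.8079
  t13: +2.7541
  t14: +7.9566
  t15: +7.2604
  t16: +0.1406
  t17: +4.4987
  t18: +2.3974
  t19: +0.6721
  t20: +8.6462
  t21: +3.4395
  t22: -0.2079
  t23: +25.0897
  t24: +4.6805
  t25: -1.2534
  t26: +50.7653
  t27: +1.7554
  t28: +3.0409
  t29: +13.2914
  t30: +0.8697
  t31: +6.5866
  t32: +2.3832
  t33: -0.0804
  t34: +37.1976
  t35: +2.1399
Σ = +243.4954 → |volume| = 243.50

Directed edges: 105 total; 3 unmatched, e.g. (3.2,-7.53,-3.35)→(3.83,-7.67,0.08) → open.

243.50 OPEN


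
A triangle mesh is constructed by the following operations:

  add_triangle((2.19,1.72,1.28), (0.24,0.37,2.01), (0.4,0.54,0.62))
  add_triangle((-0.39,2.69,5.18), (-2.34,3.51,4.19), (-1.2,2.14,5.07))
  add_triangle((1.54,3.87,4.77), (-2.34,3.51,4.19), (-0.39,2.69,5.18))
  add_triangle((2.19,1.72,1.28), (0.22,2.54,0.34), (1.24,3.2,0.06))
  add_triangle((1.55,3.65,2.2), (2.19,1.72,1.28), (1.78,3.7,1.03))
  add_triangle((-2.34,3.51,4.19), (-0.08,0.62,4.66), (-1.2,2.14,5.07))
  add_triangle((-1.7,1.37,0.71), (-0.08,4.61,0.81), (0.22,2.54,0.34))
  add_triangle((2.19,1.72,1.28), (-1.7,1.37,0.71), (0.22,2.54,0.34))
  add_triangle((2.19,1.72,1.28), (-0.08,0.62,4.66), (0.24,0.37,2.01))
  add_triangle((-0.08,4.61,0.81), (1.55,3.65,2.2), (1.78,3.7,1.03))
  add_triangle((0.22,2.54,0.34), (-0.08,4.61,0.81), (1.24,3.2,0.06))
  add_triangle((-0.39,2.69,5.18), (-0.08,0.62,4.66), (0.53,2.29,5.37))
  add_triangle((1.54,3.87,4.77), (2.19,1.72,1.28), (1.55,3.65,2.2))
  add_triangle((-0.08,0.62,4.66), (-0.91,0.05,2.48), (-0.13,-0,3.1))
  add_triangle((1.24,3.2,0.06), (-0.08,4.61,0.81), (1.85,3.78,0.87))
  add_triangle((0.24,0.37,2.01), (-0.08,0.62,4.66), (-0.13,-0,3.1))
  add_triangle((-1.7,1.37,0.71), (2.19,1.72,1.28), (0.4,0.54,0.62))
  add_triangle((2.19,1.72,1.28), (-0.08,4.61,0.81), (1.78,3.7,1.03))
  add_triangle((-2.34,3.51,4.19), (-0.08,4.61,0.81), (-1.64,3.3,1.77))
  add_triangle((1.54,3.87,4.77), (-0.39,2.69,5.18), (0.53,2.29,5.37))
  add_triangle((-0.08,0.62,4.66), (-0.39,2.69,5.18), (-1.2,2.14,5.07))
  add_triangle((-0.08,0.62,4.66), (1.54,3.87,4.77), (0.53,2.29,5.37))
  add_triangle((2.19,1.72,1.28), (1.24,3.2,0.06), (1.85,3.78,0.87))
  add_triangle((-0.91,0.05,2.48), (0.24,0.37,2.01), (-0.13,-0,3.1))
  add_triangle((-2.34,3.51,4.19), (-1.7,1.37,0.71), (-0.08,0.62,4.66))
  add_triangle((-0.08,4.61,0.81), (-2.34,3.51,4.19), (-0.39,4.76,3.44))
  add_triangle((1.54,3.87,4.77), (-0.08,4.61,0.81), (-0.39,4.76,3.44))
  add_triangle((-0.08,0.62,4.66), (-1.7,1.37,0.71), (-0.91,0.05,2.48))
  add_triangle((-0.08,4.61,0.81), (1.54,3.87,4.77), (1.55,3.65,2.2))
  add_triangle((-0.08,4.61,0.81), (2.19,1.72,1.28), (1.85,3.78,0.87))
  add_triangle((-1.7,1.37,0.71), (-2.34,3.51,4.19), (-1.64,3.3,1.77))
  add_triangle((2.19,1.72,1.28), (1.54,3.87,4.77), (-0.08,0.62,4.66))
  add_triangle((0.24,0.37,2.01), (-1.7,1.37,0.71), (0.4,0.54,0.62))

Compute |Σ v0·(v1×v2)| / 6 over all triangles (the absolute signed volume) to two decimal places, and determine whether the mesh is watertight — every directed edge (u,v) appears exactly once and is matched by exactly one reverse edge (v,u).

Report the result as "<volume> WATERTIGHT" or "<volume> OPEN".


Per-triangle v0·(v1×v2)/6:
  t1: -0.1285
  t2: +1.8040
  t3: +4.6220
  t4: -0.7461
  t5: +1.0965
  t6: +0.0293
  t7: +0.0417
  t8: -1.2632
  t9: +0.1542
  t10: +1.7377
  t11: +0.0039
  t12: +1.3353
  t13: +2.1795
  t14: +0.2612
  t15: +0.9441
  t16: +0.0818
  t17: -0.2409
  t18: -0.7376
  t19: +2.2612
  t20: +1.9412
  t21: +1.3868
  t22: +0.4212
  t23: +0.3929
  t24: -0.1625
  t25: +1.6235
  t26: +3.7153
  t27: +4.1811
  t28: +1.2263
  t29: +3.1452
  t30: +1.0881
  t31: +1.3015
  t32: +3.6061
  t33: -0.3900
Σ = +36.9127 → |volume| = 36.91

Directed edges: 99 total; 9 unmatched, e.g. (1.54,3.87,4.77)→(-2.34,3.51,4.19) → open.

36.91 OPEN


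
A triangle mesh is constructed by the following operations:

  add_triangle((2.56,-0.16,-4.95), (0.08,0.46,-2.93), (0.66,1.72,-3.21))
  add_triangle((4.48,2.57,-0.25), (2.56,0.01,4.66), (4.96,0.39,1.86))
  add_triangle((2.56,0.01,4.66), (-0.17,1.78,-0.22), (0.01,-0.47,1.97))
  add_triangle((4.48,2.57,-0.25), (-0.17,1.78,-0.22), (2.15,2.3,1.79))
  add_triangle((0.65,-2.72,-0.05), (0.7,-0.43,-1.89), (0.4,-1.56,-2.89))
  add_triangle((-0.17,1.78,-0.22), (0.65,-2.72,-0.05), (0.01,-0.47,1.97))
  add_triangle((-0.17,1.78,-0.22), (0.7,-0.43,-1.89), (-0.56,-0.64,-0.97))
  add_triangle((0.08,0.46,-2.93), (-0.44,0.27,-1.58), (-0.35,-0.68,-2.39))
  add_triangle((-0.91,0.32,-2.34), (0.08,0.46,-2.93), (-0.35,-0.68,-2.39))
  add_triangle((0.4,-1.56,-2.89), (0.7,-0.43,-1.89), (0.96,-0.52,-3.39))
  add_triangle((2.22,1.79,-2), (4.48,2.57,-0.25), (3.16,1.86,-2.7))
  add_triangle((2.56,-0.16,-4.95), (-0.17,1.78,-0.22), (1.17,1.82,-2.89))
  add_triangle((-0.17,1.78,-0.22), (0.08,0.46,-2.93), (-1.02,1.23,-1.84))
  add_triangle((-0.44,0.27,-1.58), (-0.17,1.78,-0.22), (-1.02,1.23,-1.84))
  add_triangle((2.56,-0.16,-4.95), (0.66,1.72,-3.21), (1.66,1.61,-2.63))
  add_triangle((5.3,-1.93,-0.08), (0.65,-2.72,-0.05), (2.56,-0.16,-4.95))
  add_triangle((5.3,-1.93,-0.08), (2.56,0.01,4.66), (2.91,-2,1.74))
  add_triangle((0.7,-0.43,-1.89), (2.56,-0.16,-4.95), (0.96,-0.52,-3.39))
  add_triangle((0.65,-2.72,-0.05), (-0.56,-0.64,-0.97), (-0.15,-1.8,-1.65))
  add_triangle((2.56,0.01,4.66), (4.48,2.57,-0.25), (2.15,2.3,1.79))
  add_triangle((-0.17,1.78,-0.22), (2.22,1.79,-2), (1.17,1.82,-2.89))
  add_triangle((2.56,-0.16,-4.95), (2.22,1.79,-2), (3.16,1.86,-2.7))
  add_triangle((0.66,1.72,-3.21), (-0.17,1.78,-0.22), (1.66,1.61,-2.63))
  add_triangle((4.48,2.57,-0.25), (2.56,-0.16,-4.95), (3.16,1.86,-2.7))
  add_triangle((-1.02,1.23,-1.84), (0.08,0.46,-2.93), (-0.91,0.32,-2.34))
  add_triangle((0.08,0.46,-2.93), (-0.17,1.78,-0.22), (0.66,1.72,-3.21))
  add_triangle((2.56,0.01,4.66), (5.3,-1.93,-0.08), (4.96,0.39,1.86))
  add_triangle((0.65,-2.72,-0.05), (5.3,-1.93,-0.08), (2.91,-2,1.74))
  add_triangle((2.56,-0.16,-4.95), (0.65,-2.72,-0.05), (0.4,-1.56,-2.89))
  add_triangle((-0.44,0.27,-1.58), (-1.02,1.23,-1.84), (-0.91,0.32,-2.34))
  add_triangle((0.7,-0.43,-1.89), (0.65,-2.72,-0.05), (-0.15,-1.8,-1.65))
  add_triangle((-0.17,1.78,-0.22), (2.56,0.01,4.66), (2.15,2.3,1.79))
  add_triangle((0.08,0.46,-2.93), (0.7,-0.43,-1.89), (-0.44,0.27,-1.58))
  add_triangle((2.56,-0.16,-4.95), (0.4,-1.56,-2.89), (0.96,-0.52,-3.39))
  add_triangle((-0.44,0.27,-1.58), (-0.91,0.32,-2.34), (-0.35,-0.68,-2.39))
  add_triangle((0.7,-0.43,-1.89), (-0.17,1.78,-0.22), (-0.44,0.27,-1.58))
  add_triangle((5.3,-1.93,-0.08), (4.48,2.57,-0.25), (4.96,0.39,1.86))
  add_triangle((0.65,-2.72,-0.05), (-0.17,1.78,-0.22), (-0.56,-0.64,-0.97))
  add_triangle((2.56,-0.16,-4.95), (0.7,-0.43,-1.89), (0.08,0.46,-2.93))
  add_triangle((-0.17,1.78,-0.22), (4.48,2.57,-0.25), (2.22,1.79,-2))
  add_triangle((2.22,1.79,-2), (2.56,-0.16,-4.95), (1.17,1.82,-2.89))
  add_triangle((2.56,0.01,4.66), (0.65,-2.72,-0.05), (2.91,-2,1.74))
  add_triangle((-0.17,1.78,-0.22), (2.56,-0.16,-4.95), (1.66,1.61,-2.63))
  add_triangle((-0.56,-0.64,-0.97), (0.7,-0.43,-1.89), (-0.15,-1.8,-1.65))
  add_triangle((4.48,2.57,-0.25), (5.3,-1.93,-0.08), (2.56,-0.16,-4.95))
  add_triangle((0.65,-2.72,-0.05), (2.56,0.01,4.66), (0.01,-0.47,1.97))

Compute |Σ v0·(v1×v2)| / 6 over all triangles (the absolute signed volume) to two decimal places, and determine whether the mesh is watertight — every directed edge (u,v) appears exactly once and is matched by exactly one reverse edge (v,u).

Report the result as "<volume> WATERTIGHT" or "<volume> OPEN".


98.43 WATERTIGHT

Per-triangle v0·(v1×v2)/6:
  t1: +1.7019
  t2: +6.4781
  t3: +1.5008
  t4: +2.8603
  t5: -0.7515
  t6: -0.2173
  t7: +0.5631
  t8: -0.2534
  t9: +0.4922
  t10: -0.1371
  t11: +0.9070
  t12: -0.0307
  t13: +0.8313
  t14: -0.2067
  t15: +1.8497
  t16: +10.8009
  t17: +5.3875
  t18: -0.1475
  t19: +0.2706
  t20: +5.9052
  t21: +1.1812
  t22: +0.7938
  t23: +1.0184
  t24: +3.2383
  t25: +0.4723
  t26: +0.5924
  t27: +7.5048
  t28: +3.9466
  t29: +3.2101
  t30: -0.0730
  t31: +0.9328
  t32: +1.7009
  t33: +0.1645
  t34: +0.5891
  t35: -0.0807
  t36: -0.5411
  t37: +7.5346
  t38: -0.1926
  t39: +0.5638
  t40: +2.5416
  t41: +2.3683
  t42: +3.0737
  t43: -0.8389
  t44: +0.3120
  t45: +18.1028
  t46: +2.5146
Σ = +98.4348 → |volume| = 98.43

Directed edges: 138 total, each appears once with its reverse present → watertight.


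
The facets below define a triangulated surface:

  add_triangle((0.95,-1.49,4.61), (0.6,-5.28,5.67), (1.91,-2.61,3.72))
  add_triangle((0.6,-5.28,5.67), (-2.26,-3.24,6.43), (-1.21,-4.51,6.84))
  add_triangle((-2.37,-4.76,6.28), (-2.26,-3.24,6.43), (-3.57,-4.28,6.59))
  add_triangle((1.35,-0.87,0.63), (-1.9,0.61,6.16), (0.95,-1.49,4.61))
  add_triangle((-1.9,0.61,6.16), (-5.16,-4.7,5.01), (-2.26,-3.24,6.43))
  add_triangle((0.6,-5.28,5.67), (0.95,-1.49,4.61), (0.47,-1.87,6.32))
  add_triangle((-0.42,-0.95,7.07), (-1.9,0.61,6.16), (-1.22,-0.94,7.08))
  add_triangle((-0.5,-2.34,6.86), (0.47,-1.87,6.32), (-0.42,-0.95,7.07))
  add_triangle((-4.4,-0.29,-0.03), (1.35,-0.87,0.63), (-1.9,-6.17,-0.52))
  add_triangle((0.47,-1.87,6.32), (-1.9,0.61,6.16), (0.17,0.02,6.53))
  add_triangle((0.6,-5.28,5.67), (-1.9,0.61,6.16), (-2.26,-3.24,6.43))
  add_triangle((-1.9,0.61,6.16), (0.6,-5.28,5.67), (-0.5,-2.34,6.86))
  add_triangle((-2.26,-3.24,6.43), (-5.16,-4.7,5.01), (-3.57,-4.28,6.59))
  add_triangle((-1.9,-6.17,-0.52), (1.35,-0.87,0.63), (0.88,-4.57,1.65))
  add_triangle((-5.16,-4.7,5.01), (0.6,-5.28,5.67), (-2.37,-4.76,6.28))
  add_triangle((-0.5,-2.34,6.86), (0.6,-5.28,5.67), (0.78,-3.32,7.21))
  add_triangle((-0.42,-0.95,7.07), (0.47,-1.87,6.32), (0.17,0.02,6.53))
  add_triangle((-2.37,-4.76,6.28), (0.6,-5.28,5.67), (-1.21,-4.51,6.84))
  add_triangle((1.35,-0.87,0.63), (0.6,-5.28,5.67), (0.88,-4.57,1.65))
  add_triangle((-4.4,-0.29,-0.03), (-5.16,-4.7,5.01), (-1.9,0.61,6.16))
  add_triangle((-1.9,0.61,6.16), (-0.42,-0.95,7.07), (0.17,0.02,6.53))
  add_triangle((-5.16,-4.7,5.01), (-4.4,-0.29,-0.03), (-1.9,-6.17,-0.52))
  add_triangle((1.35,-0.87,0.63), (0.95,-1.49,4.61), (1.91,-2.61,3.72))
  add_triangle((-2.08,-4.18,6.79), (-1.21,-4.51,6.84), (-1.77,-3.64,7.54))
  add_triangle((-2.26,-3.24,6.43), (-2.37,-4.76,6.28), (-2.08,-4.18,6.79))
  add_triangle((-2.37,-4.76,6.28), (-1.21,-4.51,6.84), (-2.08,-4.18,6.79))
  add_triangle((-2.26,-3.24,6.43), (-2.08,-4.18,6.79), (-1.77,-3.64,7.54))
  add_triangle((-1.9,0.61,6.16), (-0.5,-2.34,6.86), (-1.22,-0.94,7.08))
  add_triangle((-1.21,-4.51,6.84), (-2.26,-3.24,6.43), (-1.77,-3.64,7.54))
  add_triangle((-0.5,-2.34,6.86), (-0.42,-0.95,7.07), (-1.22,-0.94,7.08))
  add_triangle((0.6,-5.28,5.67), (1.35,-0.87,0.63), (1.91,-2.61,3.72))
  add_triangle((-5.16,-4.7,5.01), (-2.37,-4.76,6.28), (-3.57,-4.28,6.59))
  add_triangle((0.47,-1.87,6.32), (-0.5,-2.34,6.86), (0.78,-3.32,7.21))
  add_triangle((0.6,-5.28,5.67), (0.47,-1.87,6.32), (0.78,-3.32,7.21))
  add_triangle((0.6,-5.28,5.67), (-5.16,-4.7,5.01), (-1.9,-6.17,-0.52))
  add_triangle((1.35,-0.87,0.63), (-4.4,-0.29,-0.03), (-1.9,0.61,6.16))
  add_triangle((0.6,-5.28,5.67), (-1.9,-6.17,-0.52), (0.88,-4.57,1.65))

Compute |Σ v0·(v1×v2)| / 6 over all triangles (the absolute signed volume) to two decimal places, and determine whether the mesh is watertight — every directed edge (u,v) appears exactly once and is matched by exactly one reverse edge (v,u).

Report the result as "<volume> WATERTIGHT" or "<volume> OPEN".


151.38 OPEN

Per-triangle v0·(v1×v2)/6:
  t1: +3.6434
  t2: -0.1457
  t3: +1.9766
  t4: +0.8157
  t5: +12.9107
  t6: +2.2802
  t7: +1.3338
  t8: +1.5241
  t9: -3.1085
  t10: -4.0401
  t11: +11.0083
  t12: +2.4099
  t13: +0.5717
  t14: +1.7317
  t15: +5.9499
  t16: +3.9972
  t17: +1.5651
  t18: +3.3441
  t19: +3.4900
  t20: +22.4568
  t21: +2.5674
  t22: +23.9856
  t23: +0.7343
  t24: +1.1864
  t25: +0.6564
  t26: +1.0467
  t27: +0.7679
  t28: +0.2649
  t29: -1.2069
  t30: +1.3372
  t31: +1.4418
  t32: +3.4697
  t33: +1.3423
  t34: -0.7022
  t35: +35.7208
  t36: -4.6758
  t37: +9.7246
Σ = +151.3759 → |volume| = 151.38

Directed edges: 111 total; 3 unmatched, e.g. (-1.9,0.61,6.16)→(0.95,-1.49,4.61) → open.


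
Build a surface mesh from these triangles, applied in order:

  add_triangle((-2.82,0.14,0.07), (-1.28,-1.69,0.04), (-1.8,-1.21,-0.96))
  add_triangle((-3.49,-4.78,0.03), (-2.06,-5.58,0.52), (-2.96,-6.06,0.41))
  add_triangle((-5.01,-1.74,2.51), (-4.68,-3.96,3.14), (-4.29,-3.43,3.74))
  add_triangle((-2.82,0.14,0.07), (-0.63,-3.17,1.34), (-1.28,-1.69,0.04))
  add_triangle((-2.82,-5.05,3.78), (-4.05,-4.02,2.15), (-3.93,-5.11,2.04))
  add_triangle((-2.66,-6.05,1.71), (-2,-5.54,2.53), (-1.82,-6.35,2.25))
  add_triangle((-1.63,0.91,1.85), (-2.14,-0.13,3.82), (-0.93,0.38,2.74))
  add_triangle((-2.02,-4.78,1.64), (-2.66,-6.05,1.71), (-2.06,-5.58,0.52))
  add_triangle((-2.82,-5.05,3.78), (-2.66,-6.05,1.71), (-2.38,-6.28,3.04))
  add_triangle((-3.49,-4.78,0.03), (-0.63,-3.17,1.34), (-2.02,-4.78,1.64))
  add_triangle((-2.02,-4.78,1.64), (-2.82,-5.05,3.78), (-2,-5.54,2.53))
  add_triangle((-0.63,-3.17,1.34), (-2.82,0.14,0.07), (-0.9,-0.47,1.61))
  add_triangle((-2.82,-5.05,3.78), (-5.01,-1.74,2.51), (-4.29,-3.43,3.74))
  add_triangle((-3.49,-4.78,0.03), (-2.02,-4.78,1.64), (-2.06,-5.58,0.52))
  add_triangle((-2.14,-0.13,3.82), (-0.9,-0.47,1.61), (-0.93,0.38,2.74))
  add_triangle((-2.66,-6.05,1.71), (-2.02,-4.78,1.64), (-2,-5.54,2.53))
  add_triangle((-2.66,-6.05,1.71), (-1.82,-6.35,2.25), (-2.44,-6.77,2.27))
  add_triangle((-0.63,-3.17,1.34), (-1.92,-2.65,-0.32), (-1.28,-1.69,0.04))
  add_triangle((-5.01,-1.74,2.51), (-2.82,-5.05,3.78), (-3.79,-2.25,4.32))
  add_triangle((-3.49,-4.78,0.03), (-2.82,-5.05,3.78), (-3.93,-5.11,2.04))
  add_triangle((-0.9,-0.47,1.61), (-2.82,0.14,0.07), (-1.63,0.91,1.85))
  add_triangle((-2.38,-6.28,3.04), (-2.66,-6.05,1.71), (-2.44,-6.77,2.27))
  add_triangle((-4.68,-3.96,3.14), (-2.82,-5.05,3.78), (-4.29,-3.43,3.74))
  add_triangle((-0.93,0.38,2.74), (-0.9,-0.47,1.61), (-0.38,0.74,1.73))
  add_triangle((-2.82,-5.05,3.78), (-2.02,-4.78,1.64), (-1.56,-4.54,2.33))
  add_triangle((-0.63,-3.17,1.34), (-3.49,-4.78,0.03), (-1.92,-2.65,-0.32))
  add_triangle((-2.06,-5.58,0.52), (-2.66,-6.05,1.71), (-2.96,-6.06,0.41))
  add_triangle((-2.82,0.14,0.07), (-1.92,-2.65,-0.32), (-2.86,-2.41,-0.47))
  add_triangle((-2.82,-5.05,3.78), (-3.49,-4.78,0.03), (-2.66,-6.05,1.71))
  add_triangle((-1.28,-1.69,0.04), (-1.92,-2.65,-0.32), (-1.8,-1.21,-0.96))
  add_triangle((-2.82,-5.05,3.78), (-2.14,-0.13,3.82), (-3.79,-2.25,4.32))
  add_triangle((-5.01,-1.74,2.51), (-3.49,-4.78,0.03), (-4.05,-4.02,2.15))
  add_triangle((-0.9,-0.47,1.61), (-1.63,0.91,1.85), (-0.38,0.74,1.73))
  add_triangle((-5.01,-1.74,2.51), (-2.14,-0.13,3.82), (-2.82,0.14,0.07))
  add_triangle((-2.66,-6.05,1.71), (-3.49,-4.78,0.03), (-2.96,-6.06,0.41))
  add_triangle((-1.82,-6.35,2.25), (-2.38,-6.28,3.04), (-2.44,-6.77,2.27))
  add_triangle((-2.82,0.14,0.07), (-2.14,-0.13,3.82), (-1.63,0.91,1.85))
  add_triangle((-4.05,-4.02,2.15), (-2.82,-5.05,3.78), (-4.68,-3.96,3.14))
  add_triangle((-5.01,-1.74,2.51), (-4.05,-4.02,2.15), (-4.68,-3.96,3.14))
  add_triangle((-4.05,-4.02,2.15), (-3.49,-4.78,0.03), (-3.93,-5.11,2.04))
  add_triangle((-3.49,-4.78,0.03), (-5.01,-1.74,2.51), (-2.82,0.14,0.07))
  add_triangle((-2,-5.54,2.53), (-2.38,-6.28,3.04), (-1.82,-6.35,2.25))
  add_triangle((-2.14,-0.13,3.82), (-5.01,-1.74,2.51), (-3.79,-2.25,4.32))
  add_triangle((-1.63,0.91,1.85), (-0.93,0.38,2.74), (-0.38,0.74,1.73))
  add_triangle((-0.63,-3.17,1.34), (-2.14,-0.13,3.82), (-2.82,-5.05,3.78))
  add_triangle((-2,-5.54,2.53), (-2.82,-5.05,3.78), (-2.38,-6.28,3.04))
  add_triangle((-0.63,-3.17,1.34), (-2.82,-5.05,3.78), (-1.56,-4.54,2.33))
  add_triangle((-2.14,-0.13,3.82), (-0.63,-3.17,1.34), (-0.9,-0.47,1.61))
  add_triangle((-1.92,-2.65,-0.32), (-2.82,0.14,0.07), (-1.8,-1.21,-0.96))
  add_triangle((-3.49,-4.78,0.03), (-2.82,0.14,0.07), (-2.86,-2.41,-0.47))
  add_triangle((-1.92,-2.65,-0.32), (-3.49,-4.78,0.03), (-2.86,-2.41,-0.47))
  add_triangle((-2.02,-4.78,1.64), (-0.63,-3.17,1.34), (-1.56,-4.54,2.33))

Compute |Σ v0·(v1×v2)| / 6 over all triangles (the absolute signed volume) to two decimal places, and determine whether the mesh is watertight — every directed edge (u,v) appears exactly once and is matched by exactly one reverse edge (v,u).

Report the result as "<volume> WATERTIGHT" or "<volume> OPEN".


46.56 WATERTIGHT

Per-triangle v0·(v1×v2)/6:
  t1: -0.8330
  t2: +0.0310
  t3: +1.8126
  t4: -1.0791
  t5: +1.9336
  t6: -0.7448
  t7: +0.5536
  t8: +0.2016
  t9: +1.6690
  t10: +0.6146
  t11: -0.9003
  t12: -2.0684
  t13: -1.5721
  t14: -2.0154
  t15: +0.1605
  t16: -0.0476
  t17: +0.1031
  t18: -0.2219
  t19: +6.3840
  t20: +1.9815
  t21: -1.0564
  t22: +0.5474
  t23: +2.0849
  t24: -0.0151
  t25: +1.0069
  t26: +0.4674
  t27: +0.8318
  t28: -0.2571
  t29: +4.0924
  t30: -0.1195
  t31: +3.3518
  t32: +4.1104
  t33: -0.4275
  t34: +3.2560
  t35: +1.4301
  t36: +0.5099
  t37: +1.6687
  t38: +2.0521
  t39: +1.4998
  t40: +1.4465
  t41: +5.6068
  t42: -0.0073
  t43: +3.3822
  t44: +0.2907
  t45: +1.7754
  t46: -0.0048
  t47: +0.1774
  t48: -0.0280
  t49: +1.0718
  t50: +1.1915
  t51: +0.3008
  t52: +0.3645
Σ = +46.5639 → |volume| = 46.56

Directed edges: 156 total, each appears once with its reverse present → watertight.


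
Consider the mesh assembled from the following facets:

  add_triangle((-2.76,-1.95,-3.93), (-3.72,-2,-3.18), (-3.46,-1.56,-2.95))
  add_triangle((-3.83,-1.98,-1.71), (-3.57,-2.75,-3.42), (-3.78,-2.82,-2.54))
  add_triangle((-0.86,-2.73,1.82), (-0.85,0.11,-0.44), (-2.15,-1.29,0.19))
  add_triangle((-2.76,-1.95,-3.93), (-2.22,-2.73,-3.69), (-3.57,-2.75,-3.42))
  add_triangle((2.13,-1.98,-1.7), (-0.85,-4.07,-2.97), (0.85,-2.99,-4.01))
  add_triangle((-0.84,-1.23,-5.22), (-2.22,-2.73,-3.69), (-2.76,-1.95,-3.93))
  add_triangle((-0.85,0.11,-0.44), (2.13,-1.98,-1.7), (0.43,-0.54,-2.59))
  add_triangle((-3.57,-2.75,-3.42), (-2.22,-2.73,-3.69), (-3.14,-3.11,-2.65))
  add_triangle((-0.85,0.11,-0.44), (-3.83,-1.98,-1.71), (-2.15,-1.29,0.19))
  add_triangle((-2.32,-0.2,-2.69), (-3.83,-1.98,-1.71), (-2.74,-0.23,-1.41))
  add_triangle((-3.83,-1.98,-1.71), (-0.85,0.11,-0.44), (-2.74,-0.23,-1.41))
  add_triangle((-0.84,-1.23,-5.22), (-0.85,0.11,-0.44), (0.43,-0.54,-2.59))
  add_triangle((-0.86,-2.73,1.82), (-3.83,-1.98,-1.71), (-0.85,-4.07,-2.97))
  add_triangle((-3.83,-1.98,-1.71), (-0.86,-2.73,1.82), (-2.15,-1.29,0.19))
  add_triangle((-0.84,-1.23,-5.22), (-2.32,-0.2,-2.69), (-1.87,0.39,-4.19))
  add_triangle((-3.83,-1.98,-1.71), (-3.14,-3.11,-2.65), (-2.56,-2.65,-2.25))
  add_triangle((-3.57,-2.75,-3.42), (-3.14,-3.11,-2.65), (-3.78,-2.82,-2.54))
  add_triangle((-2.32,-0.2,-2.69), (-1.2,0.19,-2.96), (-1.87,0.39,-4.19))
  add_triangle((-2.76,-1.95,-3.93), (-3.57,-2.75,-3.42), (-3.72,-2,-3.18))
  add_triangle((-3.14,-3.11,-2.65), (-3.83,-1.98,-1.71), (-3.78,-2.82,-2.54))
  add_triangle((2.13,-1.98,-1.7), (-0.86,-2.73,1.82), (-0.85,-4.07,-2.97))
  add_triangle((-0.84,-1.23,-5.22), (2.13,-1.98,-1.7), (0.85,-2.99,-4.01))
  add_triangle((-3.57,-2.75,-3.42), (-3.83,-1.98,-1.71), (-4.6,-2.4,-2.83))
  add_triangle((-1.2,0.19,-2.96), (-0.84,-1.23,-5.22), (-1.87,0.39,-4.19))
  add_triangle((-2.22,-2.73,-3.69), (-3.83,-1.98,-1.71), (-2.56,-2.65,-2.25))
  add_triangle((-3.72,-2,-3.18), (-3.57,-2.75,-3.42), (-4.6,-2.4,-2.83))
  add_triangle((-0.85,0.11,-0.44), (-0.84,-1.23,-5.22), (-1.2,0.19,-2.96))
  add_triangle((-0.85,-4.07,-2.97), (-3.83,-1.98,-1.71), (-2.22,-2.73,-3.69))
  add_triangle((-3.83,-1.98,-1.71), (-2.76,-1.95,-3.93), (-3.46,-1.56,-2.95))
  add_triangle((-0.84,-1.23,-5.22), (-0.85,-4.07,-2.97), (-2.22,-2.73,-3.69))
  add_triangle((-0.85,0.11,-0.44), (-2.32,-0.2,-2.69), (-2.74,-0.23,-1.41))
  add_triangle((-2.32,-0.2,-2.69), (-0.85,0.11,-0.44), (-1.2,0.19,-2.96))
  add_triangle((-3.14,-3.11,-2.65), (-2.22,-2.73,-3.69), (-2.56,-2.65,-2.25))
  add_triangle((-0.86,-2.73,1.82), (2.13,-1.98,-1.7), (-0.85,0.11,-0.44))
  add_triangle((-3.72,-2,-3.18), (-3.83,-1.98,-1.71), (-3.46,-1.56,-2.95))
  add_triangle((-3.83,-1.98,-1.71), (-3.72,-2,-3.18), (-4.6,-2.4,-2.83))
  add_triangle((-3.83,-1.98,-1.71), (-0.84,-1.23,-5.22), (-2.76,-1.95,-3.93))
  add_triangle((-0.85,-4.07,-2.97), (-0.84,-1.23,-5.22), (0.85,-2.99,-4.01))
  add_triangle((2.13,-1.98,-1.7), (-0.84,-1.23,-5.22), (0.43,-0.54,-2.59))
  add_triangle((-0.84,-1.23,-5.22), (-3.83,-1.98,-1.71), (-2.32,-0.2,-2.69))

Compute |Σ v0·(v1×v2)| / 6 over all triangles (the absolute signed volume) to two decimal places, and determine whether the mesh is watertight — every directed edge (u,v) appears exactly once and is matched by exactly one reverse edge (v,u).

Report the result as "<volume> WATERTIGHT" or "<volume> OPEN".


46.66 WATERTIGHT

Per-triangle v0·(v1×v2)/6:
  t1: +0.2901
  t2: +0.5172
  t3: -0.0212
  t4: +0.9441
  t5: +2.8989
  t6: +1.9951
  t7: -0.4868
  t8: +0.8602
  t9: +0.3964
  t10: +1.1338
  t11: +0.0196
  t12: +0.2051
  t13: +8.8869
  t14: +1.4264
  t15: +1.8099
  t16: +0.0063
  t17: +0.4642
  t18: -0.1049
  t19: +0.7025
  t20: +0.1191
  t21: +6.5272
  t22: +2.2219
  t23: +0.4226
  t24: +0.0561
  t25: -1.1672
  t26: +0.5510
  t27: -0.4671
  t28: +3.6380
  t29: -0.8631
  t30: +4.1659
  t31: +0.1239
  t32: +0.1731
  t33: +0.0839
  t34: -1.6750
  t35: +0.2907
  t36: -0.0168
  t37: +0.2477
  t38: +5.0463
  t39: +1.3105
  t40: +3.9310
Σ = +46.6634 → |volume| = 46.66

Directed edges: 120 total, each appears once with its reverse present → watertight.


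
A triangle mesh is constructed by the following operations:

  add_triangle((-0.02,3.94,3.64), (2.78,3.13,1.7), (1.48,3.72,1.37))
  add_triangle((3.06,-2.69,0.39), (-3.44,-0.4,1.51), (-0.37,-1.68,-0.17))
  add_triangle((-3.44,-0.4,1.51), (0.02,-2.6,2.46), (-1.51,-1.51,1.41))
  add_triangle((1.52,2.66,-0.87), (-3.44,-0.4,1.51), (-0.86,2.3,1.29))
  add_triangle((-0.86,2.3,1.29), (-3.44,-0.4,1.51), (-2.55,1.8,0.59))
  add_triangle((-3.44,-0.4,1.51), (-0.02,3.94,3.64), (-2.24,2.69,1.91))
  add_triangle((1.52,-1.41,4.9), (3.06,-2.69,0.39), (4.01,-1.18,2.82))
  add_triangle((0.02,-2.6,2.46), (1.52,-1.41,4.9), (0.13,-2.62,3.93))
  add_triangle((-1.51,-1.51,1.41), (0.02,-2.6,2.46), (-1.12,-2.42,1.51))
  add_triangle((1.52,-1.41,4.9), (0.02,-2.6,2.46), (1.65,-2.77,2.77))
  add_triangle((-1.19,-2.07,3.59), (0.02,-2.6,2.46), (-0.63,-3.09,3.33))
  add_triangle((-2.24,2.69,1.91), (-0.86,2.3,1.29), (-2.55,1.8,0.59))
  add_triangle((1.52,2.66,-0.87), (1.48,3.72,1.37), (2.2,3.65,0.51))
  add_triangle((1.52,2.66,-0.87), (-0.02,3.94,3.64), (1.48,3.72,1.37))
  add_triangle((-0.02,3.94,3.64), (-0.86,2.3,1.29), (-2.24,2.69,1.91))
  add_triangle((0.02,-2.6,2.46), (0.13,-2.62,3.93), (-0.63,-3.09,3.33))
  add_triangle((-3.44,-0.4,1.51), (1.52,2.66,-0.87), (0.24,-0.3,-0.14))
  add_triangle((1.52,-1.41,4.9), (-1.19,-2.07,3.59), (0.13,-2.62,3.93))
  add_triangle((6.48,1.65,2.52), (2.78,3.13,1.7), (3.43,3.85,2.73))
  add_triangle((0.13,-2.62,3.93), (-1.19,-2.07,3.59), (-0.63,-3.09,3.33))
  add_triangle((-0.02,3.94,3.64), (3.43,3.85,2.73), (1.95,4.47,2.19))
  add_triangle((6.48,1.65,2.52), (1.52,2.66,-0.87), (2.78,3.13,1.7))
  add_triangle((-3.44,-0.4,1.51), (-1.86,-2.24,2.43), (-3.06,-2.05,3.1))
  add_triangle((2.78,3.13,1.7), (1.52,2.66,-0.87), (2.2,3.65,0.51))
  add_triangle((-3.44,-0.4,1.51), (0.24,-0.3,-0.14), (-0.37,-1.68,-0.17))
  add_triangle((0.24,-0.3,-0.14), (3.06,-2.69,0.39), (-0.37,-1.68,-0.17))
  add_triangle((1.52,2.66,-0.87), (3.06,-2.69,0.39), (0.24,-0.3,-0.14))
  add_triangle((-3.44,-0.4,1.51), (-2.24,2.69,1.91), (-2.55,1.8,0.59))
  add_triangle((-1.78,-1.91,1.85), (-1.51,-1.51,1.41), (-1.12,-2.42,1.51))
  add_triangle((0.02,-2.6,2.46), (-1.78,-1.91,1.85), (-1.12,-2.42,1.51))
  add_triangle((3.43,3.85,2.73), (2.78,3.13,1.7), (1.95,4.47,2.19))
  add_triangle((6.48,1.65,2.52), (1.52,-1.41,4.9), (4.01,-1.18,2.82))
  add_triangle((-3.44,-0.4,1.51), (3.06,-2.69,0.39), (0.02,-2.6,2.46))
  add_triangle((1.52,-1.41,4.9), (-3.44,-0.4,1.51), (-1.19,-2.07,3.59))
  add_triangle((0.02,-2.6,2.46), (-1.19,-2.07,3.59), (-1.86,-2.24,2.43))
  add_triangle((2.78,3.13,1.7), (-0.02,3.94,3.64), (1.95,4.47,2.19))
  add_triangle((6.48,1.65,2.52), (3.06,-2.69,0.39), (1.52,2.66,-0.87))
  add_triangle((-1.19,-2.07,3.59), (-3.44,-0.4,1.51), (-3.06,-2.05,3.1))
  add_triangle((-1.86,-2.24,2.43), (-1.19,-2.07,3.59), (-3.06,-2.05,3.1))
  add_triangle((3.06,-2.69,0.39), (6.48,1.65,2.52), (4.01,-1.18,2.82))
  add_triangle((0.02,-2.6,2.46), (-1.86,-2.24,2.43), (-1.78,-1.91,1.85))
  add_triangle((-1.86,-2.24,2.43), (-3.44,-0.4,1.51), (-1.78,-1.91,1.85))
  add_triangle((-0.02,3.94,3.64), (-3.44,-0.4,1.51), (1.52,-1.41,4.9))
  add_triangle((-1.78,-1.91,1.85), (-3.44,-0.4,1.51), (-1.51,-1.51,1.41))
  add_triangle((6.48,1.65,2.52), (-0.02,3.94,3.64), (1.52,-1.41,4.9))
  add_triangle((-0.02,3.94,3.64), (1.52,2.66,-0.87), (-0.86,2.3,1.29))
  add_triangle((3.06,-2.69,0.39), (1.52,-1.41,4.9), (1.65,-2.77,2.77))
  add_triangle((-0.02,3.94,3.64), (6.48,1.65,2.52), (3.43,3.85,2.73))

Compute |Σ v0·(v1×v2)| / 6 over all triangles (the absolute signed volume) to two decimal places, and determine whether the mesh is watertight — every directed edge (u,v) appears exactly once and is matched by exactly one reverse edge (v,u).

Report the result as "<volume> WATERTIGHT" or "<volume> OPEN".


119.31 OPEN

Per-triangle v0·(v1×v2)/6:
  t1: +2.6216
  t2: +2.2071
  t3: -0.7740
  t4: +1.5782
  t5: -1.8252
  t6: +4.0479
  t7: +5.7157
  t8: +0.7792
  t9: -0.5049
  t10: +2.4192
  t11: -0.2498
  t12: +0.4872
  t13: +0.6188
  t14: +1.1939
  t15: +0.9001
  t16: +0.4304
  t17: +0.0875
  t18: +1.8792
  t19: +1.6625
  t20: +0.9025
  t21: +3.3226
  t22: +5.3414
  t23: +0.4711
  t24: +0.6109
  t25: -0.0300
  t26: +0.1689
  t27: +0.3960
  t28: +2.0094
  t29: +0.0463
  t30: +0.6275
  t31: +0.6720
  t32: +7.7964
  t33: +1.7252
  t34: +3.3748
  t35: +1.1648
  t36: -2.0174
  t37: +7.4382
  t38: +1.0341
  t39: +0.8545
  t40: +6.6246
  t41: +0.2067
  t42: +0.3355
  t43: +15.8868
  t44: +0.0881
  t45: +25.4385
  t46: +2.6943
  t47: +3.0708
  t48: +5.7783
Σ = +119.3072 → |volume| = 119.31

Directed edges: 144 total; 6 unmatched, e.g. (2.78,3.13,1.7)→(1.48,3.72,1.37) → open.


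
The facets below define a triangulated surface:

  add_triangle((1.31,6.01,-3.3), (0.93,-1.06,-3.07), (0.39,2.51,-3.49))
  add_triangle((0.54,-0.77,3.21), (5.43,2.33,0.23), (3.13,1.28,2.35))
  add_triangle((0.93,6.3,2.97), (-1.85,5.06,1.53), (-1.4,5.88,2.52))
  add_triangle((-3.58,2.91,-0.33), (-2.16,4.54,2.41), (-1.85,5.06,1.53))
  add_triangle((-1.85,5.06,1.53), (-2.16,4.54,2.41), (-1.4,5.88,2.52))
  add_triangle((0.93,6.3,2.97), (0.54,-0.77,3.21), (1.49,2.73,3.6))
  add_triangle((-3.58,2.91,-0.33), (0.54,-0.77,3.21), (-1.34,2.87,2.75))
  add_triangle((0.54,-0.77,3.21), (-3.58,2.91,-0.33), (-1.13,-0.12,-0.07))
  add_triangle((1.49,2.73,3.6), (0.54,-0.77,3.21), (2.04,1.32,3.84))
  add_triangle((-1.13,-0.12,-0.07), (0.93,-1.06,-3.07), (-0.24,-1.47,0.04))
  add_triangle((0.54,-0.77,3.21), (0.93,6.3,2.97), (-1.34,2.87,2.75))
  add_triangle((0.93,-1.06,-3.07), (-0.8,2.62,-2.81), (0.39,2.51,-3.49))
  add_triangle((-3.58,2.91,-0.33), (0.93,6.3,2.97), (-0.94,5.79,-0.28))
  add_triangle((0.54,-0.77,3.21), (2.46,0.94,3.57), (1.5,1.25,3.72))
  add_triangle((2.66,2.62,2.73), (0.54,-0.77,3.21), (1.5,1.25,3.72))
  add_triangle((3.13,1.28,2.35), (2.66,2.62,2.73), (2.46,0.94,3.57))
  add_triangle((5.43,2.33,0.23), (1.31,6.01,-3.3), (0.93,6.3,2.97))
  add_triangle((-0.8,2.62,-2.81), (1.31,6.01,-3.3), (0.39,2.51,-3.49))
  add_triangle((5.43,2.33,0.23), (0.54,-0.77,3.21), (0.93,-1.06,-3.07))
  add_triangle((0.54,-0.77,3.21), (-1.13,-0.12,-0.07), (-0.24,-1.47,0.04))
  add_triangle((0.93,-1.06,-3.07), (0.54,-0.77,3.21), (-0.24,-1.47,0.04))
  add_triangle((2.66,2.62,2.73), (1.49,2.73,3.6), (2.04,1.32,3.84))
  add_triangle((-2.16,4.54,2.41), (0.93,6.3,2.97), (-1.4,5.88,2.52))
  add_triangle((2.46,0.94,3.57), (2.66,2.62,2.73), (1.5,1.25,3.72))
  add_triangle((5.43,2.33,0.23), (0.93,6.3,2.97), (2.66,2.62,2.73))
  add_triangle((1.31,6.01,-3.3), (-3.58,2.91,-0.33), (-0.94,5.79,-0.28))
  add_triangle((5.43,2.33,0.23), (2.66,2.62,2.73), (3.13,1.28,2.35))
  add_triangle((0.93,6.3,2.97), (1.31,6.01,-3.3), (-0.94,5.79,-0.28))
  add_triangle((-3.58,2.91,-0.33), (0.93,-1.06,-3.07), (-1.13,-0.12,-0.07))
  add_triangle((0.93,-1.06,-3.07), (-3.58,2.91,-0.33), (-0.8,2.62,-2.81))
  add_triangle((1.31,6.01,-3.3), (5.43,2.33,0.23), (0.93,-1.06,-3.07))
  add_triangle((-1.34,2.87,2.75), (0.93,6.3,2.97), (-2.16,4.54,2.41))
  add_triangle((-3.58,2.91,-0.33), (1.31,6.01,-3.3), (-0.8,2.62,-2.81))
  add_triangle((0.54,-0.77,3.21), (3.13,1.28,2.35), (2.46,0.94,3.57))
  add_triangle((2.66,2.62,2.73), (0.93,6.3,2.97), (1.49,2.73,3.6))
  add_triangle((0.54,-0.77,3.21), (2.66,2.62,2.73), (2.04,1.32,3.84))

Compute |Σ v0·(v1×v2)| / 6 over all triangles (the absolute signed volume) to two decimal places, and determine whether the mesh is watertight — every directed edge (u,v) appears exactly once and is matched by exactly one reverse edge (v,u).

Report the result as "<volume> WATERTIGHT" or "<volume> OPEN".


167.45 OPEN

Per-triangle v0·(v1×v2)/6:
  t1: +3.0307
  t2: +1.8283
  t3: +1.3500
  t4: +2.7112
  t5: +0.9689
  t6: +2.4905
  t7: +3.9255
  t8: +1.9515
  t9: +1.6197
  t10: +0.8628
  t11: +7.5755
  t12: +1.9131
  t13: +9.4634
  t14: +1.2910
  t15: -0.9907
  t16: +1.4025
  t17: +32.3684
  t18: +2.6845
  t19: +7.0273
  t20: +0.8556
  t21: +1.3673
  t22: +1.6102
  t23: +1.3912
  t24: +1.3282
  t25: +10.0559
  t26: +9.4420
  t27: +3.1166
  t28: +12.8940
  t29: +1.9616
  t30: +4.2052
  t31: +19.7611
  t32: +3.6520
  t33: +7.5303
  t34: +0.7940
  t35: +3.8147
  t36: +0.1963
Σ = +167.4500 → |volume| = 167.45

Directed edges: 108 total; 6 unmatched, e.g. (0.93,6.3,2.97)→(-1.85,5.06,1.53) → open.


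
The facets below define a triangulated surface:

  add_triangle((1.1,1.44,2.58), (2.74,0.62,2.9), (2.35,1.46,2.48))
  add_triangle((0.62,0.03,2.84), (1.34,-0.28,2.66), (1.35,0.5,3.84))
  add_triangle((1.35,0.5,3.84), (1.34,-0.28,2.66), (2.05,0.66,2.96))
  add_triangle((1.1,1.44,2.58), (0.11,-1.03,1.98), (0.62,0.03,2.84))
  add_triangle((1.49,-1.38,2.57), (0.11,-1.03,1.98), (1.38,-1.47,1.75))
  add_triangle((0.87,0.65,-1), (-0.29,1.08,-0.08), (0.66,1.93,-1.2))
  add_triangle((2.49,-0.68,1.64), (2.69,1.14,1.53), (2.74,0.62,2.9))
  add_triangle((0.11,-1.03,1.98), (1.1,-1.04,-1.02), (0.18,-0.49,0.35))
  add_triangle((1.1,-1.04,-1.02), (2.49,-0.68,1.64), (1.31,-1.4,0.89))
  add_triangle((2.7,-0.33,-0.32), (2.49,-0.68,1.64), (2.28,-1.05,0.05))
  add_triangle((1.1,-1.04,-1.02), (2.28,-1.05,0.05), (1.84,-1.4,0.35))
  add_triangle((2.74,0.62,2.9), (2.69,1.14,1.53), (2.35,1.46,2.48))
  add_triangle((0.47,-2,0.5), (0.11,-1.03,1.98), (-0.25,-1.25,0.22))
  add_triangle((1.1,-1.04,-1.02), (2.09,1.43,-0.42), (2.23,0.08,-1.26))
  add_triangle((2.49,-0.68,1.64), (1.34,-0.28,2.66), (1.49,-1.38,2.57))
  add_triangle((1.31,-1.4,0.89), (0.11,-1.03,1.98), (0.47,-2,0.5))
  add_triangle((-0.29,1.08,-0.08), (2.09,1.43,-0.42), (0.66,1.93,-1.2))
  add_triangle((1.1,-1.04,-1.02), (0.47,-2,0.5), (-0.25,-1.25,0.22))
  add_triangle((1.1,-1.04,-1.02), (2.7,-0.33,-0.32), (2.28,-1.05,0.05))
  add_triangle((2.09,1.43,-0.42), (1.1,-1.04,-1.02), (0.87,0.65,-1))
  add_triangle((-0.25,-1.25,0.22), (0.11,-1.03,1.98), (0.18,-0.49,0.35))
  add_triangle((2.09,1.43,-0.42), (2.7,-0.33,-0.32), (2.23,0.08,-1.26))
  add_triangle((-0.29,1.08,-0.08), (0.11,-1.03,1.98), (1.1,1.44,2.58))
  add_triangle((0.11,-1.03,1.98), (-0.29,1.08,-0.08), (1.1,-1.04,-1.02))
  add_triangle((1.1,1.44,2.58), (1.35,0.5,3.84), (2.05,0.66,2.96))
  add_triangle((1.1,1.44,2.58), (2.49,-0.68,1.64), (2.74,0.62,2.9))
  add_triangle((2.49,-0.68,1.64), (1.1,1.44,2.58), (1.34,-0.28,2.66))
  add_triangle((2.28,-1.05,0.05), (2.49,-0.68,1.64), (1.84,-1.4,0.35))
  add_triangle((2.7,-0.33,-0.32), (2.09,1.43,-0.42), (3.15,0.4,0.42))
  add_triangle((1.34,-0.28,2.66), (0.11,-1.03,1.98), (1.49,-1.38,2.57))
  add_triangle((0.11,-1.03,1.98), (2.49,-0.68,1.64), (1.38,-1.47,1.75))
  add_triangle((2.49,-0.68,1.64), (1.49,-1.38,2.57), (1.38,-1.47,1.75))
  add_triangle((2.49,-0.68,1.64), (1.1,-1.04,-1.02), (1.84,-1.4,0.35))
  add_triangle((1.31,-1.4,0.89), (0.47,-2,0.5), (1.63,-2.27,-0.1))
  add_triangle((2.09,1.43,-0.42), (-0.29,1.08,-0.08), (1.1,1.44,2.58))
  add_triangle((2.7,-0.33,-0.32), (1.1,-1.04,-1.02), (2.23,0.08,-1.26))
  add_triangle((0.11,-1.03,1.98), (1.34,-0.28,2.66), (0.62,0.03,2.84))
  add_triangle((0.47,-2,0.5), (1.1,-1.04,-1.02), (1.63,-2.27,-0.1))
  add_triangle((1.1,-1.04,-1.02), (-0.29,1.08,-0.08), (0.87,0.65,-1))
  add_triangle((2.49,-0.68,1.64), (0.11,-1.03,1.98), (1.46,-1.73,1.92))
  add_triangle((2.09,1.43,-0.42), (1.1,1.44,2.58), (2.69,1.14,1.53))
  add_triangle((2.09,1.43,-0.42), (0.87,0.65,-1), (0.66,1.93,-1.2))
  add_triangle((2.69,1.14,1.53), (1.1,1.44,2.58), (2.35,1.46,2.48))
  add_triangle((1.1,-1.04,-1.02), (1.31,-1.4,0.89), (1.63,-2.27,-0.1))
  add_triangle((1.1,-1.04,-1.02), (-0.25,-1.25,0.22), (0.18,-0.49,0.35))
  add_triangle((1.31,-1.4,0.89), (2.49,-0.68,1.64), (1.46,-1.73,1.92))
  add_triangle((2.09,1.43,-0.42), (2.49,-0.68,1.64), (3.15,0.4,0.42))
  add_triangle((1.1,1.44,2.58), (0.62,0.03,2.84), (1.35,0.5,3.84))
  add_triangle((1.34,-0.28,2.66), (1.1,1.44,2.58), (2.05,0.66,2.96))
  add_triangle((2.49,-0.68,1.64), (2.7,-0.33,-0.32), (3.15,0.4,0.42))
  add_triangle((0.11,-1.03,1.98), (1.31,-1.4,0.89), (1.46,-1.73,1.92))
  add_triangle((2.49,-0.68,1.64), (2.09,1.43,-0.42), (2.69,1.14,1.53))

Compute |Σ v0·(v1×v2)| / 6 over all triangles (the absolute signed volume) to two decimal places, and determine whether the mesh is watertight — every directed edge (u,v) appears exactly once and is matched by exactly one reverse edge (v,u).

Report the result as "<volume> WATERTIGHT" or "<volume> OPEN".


Per-triangle v0·(v1×v2)/6:
  t1: +0.6041
  t2: +0.2397
  t3: +0.4758
  t4: -0.0515
  t5: +0.2306
  t6: +0.0031
  t7: +0.9894
  t8: -0.0343
  t9: +0.7629
  t10: +0.6175
  t11: +0.2820
  t12: +0.5566
  t13: +0.3163
  t14: -0.1046
  t15: +0.7744
  t16: +0.5870
  t17: +0.4041
  t18: +0.2584
  t19: +0.4393
  t20: +0.5305
  t21: -0.0868
  t22: +0.7279
  t23: +0.5900
  t24: -0.2483
  t25: +0.6793
  t26: +0.2625
  t27: +1.2176
  t28: +0.3878
  t29: +0.6626
  t30: +0.5077
  t31: -0.5163
  t32: +0.3810
  t33: -0.3852
  t34: +0.4157
  t35: +1.2805
  t36: +0.5469
  t37: +0.4247
  t38: +0.2775
  t39: +0.0656
  t40: +0.6562
  t41: +1.1793
  t42: +0.4046
  t43: +0.0926
  t44: +0.2395
  t45: -0.1416
  t46: +0.3995
  t47: +0.4343
  t48: +0.2254
  t49: -0.5101
  t50: +0.8177
  t51: +0.1143
  t52: +1.1969
Σ = +20.1804 → |volume| = 20.18

Directed edges: 156 total, each appears once with its reverse present → watertight.

20.18 WATERTIGHT
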